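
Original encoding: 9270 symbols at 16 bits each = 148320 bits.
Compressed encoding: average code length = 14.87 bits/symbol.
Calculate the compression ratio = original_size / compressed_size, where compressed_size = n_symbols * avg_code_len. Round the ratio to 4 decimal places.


original_size = n_symbols * orig_bits = 9270 * 16 = 148320 bits
compressed_size = n_symbols * avg_code_len = 9270 * 14.87 = 137844.9 bits
ratio = original_size / compressed_size = 148320 / 137844.9 = 1.076

Compression ratio = 1.076


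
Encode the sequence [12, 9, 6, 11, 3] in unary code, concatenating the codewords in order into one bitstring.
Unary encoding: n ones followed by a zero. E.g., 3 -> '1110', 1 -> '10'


Encode each number as n ones followed by a terminating 0:
  12 -> 1111111111110 (13 bits)
  9 -> 1111111110 (10 bits)
  6 -> 1111110 (7 bits)
  11 -> 111111111110 (12 bits)
  3 -> 1110 (4 bits)
Total length = 13 + 10 + 7 + 12 + 4 = 46 bits.

Unary([12, 9, 6, 11, 3]) = 1111111111110111111111011111101111111111101110 (46 bits)


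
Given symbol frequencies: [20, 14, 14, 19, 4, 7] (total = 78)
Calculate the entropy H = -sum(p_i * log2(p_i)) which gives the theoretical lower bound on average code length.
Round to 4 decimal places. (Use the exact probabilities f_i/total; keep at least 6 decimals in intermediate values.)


Per-symbol terms -p_i * log2(p_i) with p_i = f_i/78:
  p = 20/78 = 0.256410: log2(p) = -1.963474, -p*log2(p) = 0.503455
  p = 14/78 = 0.179487: log2(p) = -2.478047, -p*log2(p) = 0.444778
  p = 14/78 = 0.179487: log2(p) = -2.478047, -p*log2(p) = 0.444778
  p = 19/78 = 0.243590: log2(p) = -2.037475, -p*log2(p) = 0.496308
  p = 4/78 = 0.051282: log2(p) = -4.285402, -p*log2(p) = 0.219764
  p = 7/78 = 0.089744: log2(p) = -3.478047, -p*log2(p) = 0.312132
H = 0.503455 + 0.444778 + 0.444778 + 0.496308 + 0.219764 + 0.312132 = 2.421215

H = 2.4212 bits/symbol


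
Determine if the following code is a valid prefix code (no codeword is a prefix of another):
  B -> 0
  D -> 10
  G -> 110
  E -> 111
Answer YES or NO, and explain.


Checking each pair (does one codeword prefix another?):
  B='0' vs D='10': no prefix
  B='0' vs G='110': no prefix
  B='0' vs E='111': no prefix
  D='10' vs B='0': no prefix
  D='10' vs G='110': no prefix
  D='10' vs E='111': no prefix
  G='110' vs B='0': no prefix
  G='110' vs D='10': no prefix
  G='110' vs E='111': no prefix
  E='111' vs B='0': no prefix
  E='111' vs D='10': no prefix
  E='111' vs G='110': no prefix
No violation found over all pairs.

YES -- this is a valid prefix code. No codeword is a prefix of any other codeword.


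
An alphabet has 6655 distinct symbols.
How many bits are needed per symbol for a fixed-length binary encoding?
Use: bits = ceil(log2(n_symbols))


log2(6655) = 12.7002
Bracket: 2^12 = 4096 < 6655 <= 2^13 = 8192
So ceil(log2(6655)) = 13

bits = ceil(log2(6655)) = ceil(12.7002) = 13 bits


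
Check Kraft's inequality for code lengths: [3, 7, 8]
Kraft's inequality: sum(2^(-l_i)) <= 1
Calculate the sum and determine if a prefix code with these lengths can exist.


Sum = 2^(-3) + 2^(-7) + 2^(-8)
    = 0.125 + 0.0078125 + 0.00390625
    = 35/256 = 0.13671875
Since 0.13671875 <= 1, Kraft's inequality IS satisfied.
A prefix code with these lengths CAN exist.

Kraft sum = 0.13671875. Satisfied.


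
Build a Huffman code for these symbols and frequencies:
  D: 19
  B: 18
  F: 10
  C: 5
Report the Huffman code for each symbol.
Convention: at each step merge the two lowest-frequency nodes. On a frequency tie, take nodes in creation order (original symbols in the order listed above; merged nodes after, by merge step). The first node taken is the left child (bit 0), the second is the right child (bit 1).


Huffman tree construction:
Step 1: Merge C(5) + F(10) = 15
Step 2: Merge (C+F)(15) + B(18) = 33
Step 3: Merge D(19) + ((C+F)+B)(33) = 52
Read each symbol's code off the tree from the root (left child = 0, right child = 1).

Codes:
  D: 0 (length 1)
  B: 11 (length 2)
  F: 101 (length 3)
  C: 100 (length 3)
Average code length: 100/52 = 1.9231 bits/symbol


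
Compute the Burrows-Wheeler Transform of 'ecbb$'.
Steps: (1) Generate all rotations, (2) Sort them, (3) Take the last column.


Rotations (sorted):
  0: $ecbb -> last char: b
  1: b$ecb -> last char: b
  2: bb$ec -> last char: c
  3: cbb$e -> last char: e
  4: ecbb$ -> last char: $


BWT = bbce$


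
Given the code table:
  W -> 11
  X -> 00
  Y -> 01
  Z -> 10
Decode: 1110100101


Decoding:
11 -> W
10 -> Z
10 -> Z
01 -> Y
01 -> Y


Result: WZZYY


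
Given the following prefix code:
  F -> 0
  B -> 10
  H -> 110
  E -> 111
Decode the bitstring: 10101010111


Decoding step by step:
Bits 10 -> B
Bits 10 -> B
Bits 10 -> B
Bits 10 -> B
Bits 111 -> E


Decoded message: BBBBE


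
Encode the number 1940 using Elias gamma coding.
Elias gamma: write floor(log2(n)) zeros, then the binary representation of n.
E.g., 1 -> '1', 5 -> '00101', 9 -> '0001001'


num_bits = floor(log2(1940)) + 1 = 11
leading_zeros = num_bits - 1 = 10
binary(1940) = 11110010100

Elias gamma(1940) = '0000000000' + '11110010100' = 000000000011110010100 (21 bits)


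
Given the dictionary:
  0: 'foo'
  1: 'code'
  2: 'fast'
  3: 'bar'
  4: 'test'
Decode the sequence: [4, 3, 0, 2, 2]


Look up each index in the dictionary:
  4 -> 'test'
  3 -> 'bar'
  0 -> 'foo'
  2 -> 'fast'
  2 -> 'fast'

Decoded: "test bar foo fast fast"


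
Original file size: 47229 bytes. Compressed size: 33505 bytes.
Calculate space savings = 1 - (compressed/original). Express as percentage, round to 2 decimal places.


ratio = compressed/original = 33505/47229 = 0.709416
savings = 1 - ratio = 1 - 0.709416 = 0.290584
as a percentage: 0.290584 * 100 = 29.06%

Space savings = 1 - 33505/47229 = 29.06%


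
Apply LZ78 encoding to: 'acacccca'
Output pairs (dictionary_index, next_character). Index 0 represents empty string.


LZ78 encoding steps:
Dictionary: {0: ''}
Step 1: w='' (idx 0), next='a' -> output (0, 'a'), add 'a' as idx 1
Step 2: w='' (idx 0), next='c' -> output (0, 'c'), add 'c' as idx 2
Step 3: w='a' (idx 1), next='c' -> output (1, 'c'), add 'ac' as idx 3
Step 4: w='c' (idx 2), next='c' -> output (2, 'c'), add 'cc' as idx 4
Step 5: w='c' (idx 2), next='a' -> output (2, 'a'), add 'ca' as idx 5


Encoded: [(0, 'a'), (0, 'c'), (1, 'c'), (2, 'c'), (2, 'a')]


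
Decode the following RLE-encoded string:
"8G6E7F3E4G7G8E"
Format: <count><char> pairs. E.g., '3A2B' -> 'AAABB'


Expanding each <count><char> pair:
  8G -> 'GGGGGGGG'
  6E -> 'EEEEEE'
  7F -> 'FFFFFFF'
  3E -> 'EEE'
  4G -> 'GGGG'
  7G -> 'GGGGGGG'
  8E -> 'EEEEEEEE'

Decoded = GGGGGGGGEEEEEEFFFFFFFEEEGGGGGGGGGGGEEEEEEEE


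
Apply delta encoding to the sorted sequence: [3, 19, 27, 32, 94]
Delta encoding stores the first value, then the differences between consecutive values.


First value: 3
Deltas:
  19 - 3 = 16
  27 - 19 = 8
  32 - 27 = 5
  94 - 32 = 62


Delta encoded: [3, 16, 8, 5, 62]


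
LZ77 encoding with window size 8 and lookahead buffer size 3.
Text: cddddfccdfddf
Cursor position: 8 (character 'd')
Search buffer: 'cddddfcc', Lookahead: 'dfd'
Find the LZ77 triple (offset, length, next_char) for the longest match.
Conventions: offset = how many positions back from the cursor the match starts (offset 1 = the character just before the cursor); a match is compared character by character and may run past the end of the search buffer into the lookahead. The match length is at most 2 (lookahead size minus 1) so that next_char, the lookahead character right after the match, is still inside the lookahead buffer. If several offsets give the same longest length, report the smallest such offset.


Try each offset into the search buffer:
  offset=1 (pos 7, char 'c'): match length 0
  offset=2 (pos 6, char 'c'): match length 0
  offset=3 (pos 5, char 'f'): match length 0
  offset=4 (pos 4, char 'd'): match length 2
  offset=5 (pos 3, char 'd'): match length 1
  offset=6 (pos 2, char 'd'): match length 1
  offset=7 (pos 1, char 'd'): match length 1
  offset=8 (pos 0, char 'c'): match length 0
Longest match has length 2 at offset 4.
next_char = character at position 8 + 2 = 10 -> 'd'

Best match: offset=4, length=2 (matching 'df' starting at position 4)
LZ77 triple: (4, 2, 'd')


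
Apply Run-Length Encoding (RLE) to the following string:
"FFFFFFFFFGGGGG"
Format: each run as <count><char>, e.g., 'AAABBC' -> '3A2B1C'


Scanning runs left to right:
  i=0: run of 'F' x 9 -> '9F'
  i=9: run of 'G' x 5 -> '5G'

RLE = 9F5G


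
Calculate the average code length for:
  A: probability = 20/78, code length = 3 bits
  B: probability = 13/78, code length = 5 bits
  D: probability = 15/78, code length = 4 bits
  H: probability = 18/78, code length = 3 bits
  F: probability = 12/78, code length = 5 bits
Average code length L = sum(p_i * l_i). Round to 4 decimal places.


Weighted contributions p_i * l_i:
  A: (20/78) * 3 = 60/78
  B: (13/78) * 5 = 65/78
  D: (15/78) * 4 = 60/78
  H: (18/78) * 3 = 54/78
  F: (12/78) * 5 = 60/78
Sum = (60 + 65 + 60 + 54 + 60)/78 = 299/78

L = 299/78 = 3.8333 bits/symbol


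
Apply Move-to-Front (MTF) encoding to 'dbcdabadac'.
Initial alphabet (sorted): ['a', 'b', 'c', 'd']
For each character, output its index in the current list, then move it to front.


MTF encoding:
'd': index 3 in ['a', 'b', 'c', 'd'] -> ['d', 'a', 'b', 'c']
'b': index 2 in ['d', 'a', 'b', 'c'] -> ['b', 'd', 'a', 'c']
'c': index 3 in ['b', 'd', 'a', 'c'] -> ['c', 'b', 'd', 'a']
'd': index 2 in ['c', 'b', 'd', 'a'] -> ['d', 'c', 'b', 'a']
'a': index 3 in ['d', 'c', 'b', 'a'] -> ['a', 'd', 'c', 'b']
'b': index 3 in ['a', 'd', 'c', 'b'] -> ['b', 'a', 'd', 'c']
'a': index 1 in ['b', 'a', 'd', 'c'] -> ['a', 'b', 'd', 'c']
'd': index 2 in ['a', 'b', 'd', 'c'] -> ['d', 'a', 'b', 'c']
'a': index 1 in ['d', 'a', 'b', 'c'] -> ['a', 'd', 'b', 'c']
'c': index 3 in ['a', 'd', 'b', 'c'] -> ['c', 'a', 'd', 'b']


Output: [3, 2, 3, 2, 3, 3, 1, 2, 1, 3]


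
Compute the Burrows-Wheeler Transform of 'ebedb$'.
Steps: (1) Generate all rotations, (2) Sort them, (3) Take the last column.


Rotations (sorted):
  0: $ebedb -> last char: b
  1: b$ebed -> last char: d
  2: bedb$e -> last char: e
  3: db$ebe -> last char: e
  4: ebedb$ -> last char: $
  5: edb$eb -> last char: b


BWT = bdee$b


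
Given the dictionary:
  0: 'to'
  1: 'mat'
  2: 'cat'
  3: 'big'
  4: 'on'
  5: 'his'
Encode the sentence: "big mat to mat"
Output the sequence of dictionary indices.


Look up each word in the dictionary:
  'big' -> 3
  'mat' -> 1
  'to' -> 0
  'mat' -> 1

Encoded: [3, 1, 0, 1]


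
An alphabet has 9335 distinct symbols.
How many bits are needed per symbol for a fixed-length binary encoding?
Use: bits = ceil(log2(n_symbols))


log2(9335) = 13.1884
Bracket: 2^13 = 8192 < 9335 <= 2^14 = 16384
So ceil(log2(9335)) = 14

bits = ceil(log2(9335)) = ceil(13.1884) = 14 bits


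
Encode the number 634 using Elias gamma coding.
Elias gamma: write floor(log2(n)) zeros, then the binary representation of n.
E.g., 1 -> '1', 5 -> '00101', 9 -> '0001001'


num_bits = floor(log2(634)) + 1 = 10
leading_zeros = num_bits - 1 = 9
binary(634) = 1001111010

Elias gamma(634) = '000000000' + '1001111010' = 0000000001001111010 (19 bits)


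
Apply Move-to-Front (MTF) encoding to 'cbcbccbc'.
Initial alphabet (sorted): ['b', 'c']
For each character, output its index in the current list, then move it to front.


MTF encoding:
'c': index 1 in ['b', 'c'] -> ['c', 'b']
'b': index 1 in ['c', 'b'] -> ['b', 'c']
'c': index 1 in ['b', 'c'] -> ['c', 'b']
'b': index 1 in ['c', 'b'] -> ['b', 'c']
'c': index 1 in ['b', 'c'] -> ['c', 'b']
'c': index 0 in ['c', 'b'] -> ['c', 'b']
'b': index 1 in ['c', 'b'] -> ['b', 'c']
'c': index 1 in ['b', 'c'] -> ['c', 'b']


Output: [1, 1, 1, 1, 1, 0, 1, 1]


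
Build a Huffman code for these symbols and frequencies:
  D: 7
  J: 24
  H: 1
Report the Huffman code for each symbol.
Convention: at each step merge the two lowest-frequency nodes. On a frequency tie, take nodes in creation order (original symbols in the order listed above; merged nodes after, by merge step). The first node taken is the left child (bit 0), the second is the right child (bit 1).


Huffman tree construction:
Step 1: Merge H(1) + D(7) = 8
Step 2: Merge (H+D)(8) + J(24) = 32
Read each symbol's code off the tree from the root (left child = 0, right child = 1).

Codes:
  D: 01 (length 2)
  J: 1 (length 1)
  H: 00 (length 2)
Average code length: 40/32 = 1.2500 bits/symbol


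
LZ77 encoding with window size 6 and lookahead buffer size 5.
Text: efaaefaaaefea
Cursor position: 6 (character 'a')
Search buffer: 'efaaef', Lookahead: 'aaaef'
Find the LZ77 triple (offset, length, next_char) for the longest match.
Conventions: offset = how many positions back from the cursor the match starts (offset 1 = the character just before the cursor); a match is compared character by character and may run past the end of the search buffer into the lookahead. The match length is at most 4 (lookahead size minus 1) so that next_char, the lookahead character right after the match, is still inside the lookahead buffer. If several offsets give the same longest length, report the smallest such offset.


Try each offset into the search buffer:
  offset=1 (pos 5, char 'f'): match length 0
  offset=2 (pos 4, char 'e'): match length 0
  offset=3 (pos 3, char 'a'): match length 1
  offset=4 (pos 2, char 'a'): match length 2
  offset=5 (pos 1, char 'f'): match length 0
  offset=6 (pos 0, char 'e'): match length 0
Longest match has length 2 at offset 4.
next_char = character at position 6 + 2 = 8 -> 'a'

Best match: offset=4, length=2 (matching 'aa' starting at position 2)
LZ77 triple: (4, 2, 'a')


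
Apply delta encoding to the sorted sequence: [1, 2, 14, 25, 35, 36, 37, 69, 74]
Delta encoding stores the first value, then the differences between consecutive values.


First value: 1
Deltas:
  2 - 1 = 1
  14 - 2 = 12
  25 - 14 = 11
  35 - 25 = 10
  36 - 35 = 1
  37 - 36 = 1
  69 - 37 = 32
  74 - 69 = 5


Delta encoded: [1, 1, 12, 11, 10, 1, 1, 32, 5]


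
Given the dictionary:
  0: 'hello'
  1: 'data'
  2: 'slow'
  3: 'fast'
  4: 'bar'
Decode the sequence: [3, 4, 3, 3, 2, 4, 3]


Look up each index in the dictionary:
  3 -> 'fast'
  4 -> 'bar'
  3 -> 'fast'
  3 -> 'fast'
  2 -> 'slow'
  4 -> 'bar'
  3 -> 'fast'

Decoded: "fast bar fast fast slow bar fast"


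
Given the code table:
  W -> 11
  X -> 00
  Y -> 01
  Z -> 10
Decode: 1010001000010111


Decoding:
10 -> Z
10 -> Z
00 -> X
10 -> Z
00 -> X
01 -> Y
01 -> Y
11 -> W


Result: ZZXZXYYW


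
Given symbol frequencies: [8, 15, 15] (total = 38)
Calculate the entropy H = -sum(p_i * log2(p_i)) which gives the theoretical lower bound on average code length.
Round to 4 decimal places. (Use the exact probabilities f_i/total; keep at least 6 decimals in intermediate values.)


Per-symbol terms -p_i * log2(p_i) with p_i = f_i/38:
  p = 8/38 = 0.210526: log2(p) = -2.247928, -p*log2(p) = 0.473248
  p = 15/38 = 0.394737: log2(p) = -1.341037, -p*log2(p) = 0.529357
  p = 15/38 = 0.394737: log2(p) = -1.341037, -p*log2(p) = 0.529357
H = 0.473248 + 0.529357 + 0.529357 = 1.531962

H = 1.532 bits/symbol


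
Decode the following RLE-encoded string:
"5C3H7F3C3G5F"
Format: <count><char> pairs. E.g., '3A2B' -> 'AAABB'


Expanding each <count><char> pair:
  5C -> 'CCCCC'
  3H -> 'HHH'
  7F -> 'FFFFFFF'
  3C -> 'CCC'
  3G -> 'GGG'
  5F -> 'FFFFF'

Decoded = CCCCCHHHFFFFFFFCCCGGGFFFFF


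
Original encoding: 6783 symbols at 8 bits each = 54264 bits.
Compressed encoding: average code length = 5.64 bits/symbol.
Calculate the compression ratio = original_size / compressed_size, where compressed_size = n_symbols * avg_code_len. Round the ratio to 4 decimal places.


original_size = n_symbols * orig_bits = 6783 * 8 = 54264 bits
compressed_size = n_symbols * avg_code_len = 6783 * 5.64 = 38256.12 bits
ratio = original_size / compressed_size = 54264 / 38256.12 = 1.4184

Compression ratio = 1.4184


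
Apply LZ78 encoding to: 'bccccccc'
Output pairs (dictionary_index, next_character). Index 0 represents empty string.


LZ78 encoding steps:
Dictionary: {0: ''}
Step 1: w='' (idx 0), next='b' -> output (0, 'b'), add 'b' as idx 1
Step 2: w='' (idx 0), next='c' -> output (0, 'c'), add 'c' as idx 2
Step 3: w='c' (idx 2), next='c' -> output (2, 'c'), add 'cc' as idx 3
Step 4: w='cc' (idx 3), next='c' -> output (3, 'c'), add 'ccc' as idx 4
Step 5: w='c' (idx 2), end of input -> output (2, '')


Encoded: [(0, 'b'), (0, 'c'), (2, 'c'), (3, 'c'), (2, '')]


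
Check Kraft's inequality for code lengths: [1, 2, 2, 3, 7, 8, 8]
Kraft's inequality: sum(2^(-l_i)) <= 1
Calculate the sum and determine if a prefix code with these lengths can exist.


Sum = 2^(-1) + 2^(-2) + 2^(-2) + 2^(-3) + 2^(-7) + 2^(-8) + 2^(-8)
    = 0.5 + 0.25 + 0.25 + 0.125 + 0.0078125 + 0.00390625 + 0.00390625
    = 292/256 = 1.140625
Since 1.140625 > 1, Kraft's inequality is NOT satisfied.
A prefix code with these lengths CANNOT exist.

Kraft sum = 1.140625. Not satisfied.


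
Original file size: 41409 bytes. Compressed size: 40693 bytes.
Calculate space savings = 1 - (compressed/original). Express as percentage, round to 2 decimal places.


ratio = compressed/original = 40693/41409 = 0.982709
savings = 1 - ratio = 1 - 0.982709 = 0.017291
as a percentage: 0.017291 * 100 = 1.73%

Space savings = 1 - 40693/41409 = 1.73%


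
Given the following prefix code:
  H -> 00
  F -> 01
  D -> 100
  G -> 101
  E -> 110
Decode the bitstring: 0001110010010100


Decoding step by step:
Bits 00 -> H
Bits 01 -> F
Bits 110 -> E
Bits 01 -> F
Bits 00 -> H
Bits 101 -> G
Bits 00 -> H


Decoded message: HFEFHGH


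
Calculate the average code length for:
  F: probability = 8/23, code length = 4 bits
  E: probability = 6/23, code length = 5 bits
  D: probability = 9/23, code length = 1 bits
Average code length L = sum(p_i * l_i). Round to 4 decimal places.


Weighted contributions p_i * l_i:
  F: (8/23) * 4 = 32/23
  E: (6/23) * 5 = 30/23
  D: (9/23) * 1 = 9/23
Sum = (32 + 30 + 9)/23 = 71/23

L = 71/23 = 3.0870 bits/symbol


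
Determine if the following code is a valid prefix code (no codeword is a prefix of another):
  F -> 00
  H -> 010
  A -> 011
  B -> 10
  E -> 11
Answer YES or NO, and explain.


Checking each pair (does one codeword prefix another?):
  F='00' vs H='010': no prefix
  F='00' vs A='011': no prefix
  F='00' vs B='10': no prefix
  F='00' vs E='11': no prefix
  H='010' vs F='00': no prefix
  H='010' vs A='011': no prefix
  H='010' vs B='10': no prefix
  H='010' vs E='11': no prefix
  A='011' vs F='00': no prefix
  A='011' vs H='010': no prefix
  A='011' vs B='10': no prefix
  A='011' vs E='11': no prefix
  B='10' vs F='00': no prefix
  B='10' vs H='010': no prefix
  B='10' vs A='011': no prefix
  B='10' vs E='11': no prefix
  E='11' vs F='00': no prefix
  E='11' vs H='010': no prefix
  E='11' vs A='011': no prefix
  E='11' vs B='10': no prefix
No violation found over all pairs.

YES -- this is a valid prefix code. No codeword is a prefix of any other codeword.


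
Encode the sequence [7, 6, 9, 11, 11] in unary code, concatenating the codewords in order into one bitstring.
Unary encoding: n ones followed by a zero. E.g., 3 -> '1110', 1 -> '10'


Encode each number as n ones followed by a terminating 0:
  7 -> 11111110 (8 bits)
  6 -> 1111110 (7 bits)
  9 -> 1111111110 (10 bits)
  11 -> 111111111110 (12 bits)
  11 -> 111111111110 (12 bits)
Total length = 8 + 7 + 10 + 12 + 12 = 49 bits.

Unary([7, 6, 9, 11, 11]) = 1111111011111101111111110111111111110111111111110 (49 bits)


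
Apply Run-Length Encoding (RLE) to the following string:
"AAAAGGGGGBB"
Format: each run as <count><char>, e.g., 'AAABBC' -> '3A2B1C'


Scanning runs left to right:
  i=0: run of 'A' x 4 -> '4A'
  i=4: run of 'G' x 5 -> '5G'
  i=9: run of 'B' x 2 -> '2B'

RLE = 4A5G2B


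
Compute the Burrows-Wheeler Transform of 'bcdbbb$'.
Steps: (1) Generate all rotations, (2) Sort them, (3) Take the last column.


Rotations (sorted):
  0: $bcdbbb -> last char: b
  1: b$bcdbb -> last char: b
  2: bb$bcdb -> last char: b
  3: bbb$bcd -> last char: d
  4: bcdbbb$ -> last char: $
  5: cdbbb$b -> last char: b
  6: dbbb$bc -> last char: c


BWT = bbbd$bc


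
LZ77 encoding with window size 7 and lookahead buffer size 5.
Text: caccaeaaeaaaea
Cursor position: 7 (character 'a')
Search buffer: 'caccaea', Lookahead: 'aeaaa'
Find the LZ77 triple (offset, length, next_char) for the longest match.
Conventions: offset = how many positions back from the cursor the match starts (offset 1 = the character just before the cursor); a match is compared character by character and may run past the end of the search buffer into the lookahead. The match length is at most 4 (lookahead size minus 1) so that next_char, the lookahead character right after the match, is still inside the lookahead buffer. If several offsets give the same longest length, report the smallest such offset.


Try each offset into the search buffer:
  offset=1 (pos 6, char 'a'): match length 1
  offset=2 (pos 5, char 'e'): match length 0
  offset=3 (pos 4, char 'a'): match length 4
  offset=4 (pos 3, char 'c'): match length 0
  offset=5 (pos 2, char 'c'): match length 0
  offset=6 (pos 1, char 'a'): match length 1
  offset=7 (pos 0, char 'c'): match length 0
Longest match has length 4 at offset 3.
next_char = character at position 7 + 4 = 11 -> 'a'

Best match: offset=3, length=4 (matching 'aeaa' starting at position 4)
LZ77 triple: (3, 4, 'a')


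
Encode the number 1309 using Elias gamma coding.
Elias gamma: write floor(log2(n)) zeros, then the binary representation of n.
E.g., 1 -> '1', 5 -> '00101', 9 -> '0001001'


num_bits = floor(log2(1309)) + 1 = 11
leading_zeros = num_bits - 1 = 10
binary(1309) = 10100011101

Elias gamma(1309) = '0000000000' + '10100011101' = 000000000010100011101 (21 bits)


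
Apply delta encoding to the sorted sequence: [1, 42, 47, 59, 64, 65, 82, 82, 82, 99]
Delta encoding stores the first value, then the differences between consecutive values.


First value: 1
Deltas:
  42 - 1 = 41
  47 - 42 = 5
  59 - 47 = 12
  64 - 59 = 5
  65 - 64 = 1
  82 - 65 = 17
  82 - 82 = 0
  82 - 82 = 0
  99 - 82 = 17


Delta encoded: [1, 41, 5, 12, 5, 1, 17, 0, 0, 17]


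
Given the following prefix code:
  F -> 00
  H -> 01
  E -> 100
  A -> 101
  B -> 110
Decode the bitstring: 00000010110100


Decoding step by step:
Bits 00 -> F
Bits 00 -> F
Bits 00 -> F
Bits 101 -> A
Bits 101 -> A
Bits 00 -> F


Decoded message: FFFAAF


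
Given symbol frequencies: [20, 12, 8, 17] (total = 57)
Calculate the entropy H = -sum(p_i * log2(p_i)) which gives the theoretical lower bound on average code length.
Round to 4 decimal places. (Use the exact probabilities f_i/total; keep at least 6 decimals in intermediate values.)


Per-symbol terms -p_i * log2(p_i) with p_i = f_i/57:
  p = 20/57 = 0.350877: log2(p) = -1.510962, -p*log2(p) = 0.530162
  p = 12/57 = 0.210526: log2(p) = -2.247928, -p*log2(p) = 0.473248
  p = 8/57 = 0.140351: log2(p) = -2.832890, -p*log2(p) = 0.397599
  p = 17/57 = 0.298246: log2(p) = -1.745427, -p*log2(p) = 0.520566
H = 0.530162 + 0.473248 + 0.397599 + 0.520566 = 1.921575

H = 1.9216 bits/symbol


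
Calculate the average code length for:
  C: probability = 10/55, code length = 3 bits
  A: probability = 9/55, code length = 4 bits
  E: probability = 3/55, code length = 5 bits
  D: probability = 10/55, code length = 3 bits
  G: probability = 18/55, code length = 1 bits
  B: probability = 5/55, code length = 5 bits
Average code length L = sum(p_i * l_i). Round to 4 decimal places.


Weighted contributions p_i * l_i:
  C: (10/55) * 3 = 30/55
  A: (9/55) * 4 = 36/55
  E: (3/55) * 5 = 15/55
  D: (10/55) * 3 = 30/55
  G: (18/55) * 1 = 18/55
  B: (5/55) * 5 = 25/55
Sum = (30 + 36 + 15 + 30 + 18 + 25)/55 = 154/55

L = 154/55 = 2.8000 bits/symbol


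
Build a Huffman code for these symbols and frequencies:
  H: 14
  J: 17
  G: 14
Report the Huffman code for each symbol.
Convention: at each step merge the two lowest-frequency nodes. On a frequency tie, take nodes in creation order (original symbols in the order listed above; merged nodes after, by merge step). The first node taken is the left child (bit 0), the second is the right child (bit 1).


Huffman tree construction:
Step 1: Merge H(14) + G(14) = 28
Step 2: Merge J(17) + (H+G)(28) = 45
Read each symbol's code off the tree from the root (left child = 0, right child = 1).

Codes:
  H: 10 (length 2)
  J: 0 (length 1)
  G: 11 (length 2)
Average code length: 73/45 = 1.6222 bits/symbol


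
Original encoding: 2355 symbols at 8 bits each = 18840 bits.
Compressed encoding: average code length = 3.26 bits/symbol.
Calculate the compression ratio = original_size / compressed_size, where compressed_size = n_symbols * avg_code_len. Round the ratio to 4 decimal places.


original_size = n_symbols * orig_bits = 2355 * 8 = 18840 bits
compressed_size = n_symbols * avg_code_len = 2355 * 3.26 = 7677.3 bits
ratio = original_size / compressed_size = 18840 / 7677.3 = 2.454

Compression ratio = 2.454


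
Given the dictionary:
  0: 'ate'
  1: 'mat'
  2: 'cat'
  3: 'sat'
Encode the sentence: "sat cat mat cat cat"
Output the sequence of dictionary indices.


Look up each word in the dictionary:
  'sat' -> 3
  'cat' -> 2
  'mat' -> 1
  'cat' -> 2
  'cat' -> 2

Encoded: [3, 2, 1, 2, 2]


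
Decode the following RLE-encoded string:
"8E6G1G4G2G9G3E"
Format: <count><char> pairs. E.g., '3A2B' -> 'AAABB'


Expanding each <count><char> pair:
  8E -> 'EEEEEEEE'
  6G -> 'GGGGGG'
  1G -> 'G'
  4G -> 'GGGG'
  2G -> 'GG'
  9G -> 'GGGGGGGGG'
  3E -> 'EEE'

Decoded = EEEEEEEEGGGGGGGGGGGGGGGGGGGGGGEEE


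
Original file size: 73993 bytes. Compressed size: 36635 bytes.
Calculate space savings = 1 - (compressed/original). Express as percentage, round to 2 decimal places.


ratio = compressed/original = 36635/73993 = 0.495114
savings = 1 - ratio = 1 - 0.495114 = 0.504886
as a percentage: 0.504886 * 100 = 50.49%

Space savings = 1 - 36635/73993 = 50.49%


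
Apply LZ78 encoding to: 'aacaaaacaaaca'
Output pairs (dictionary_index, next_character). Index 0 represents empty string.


LZ78 encoding steps:
Dictionary: {0: ''}
Step 1: w='' (idx 0), next='a' -> output (0, 'a'), add 'a' as idx 1
Step 2: w='a' (idx 1), next='c' -> output (1, 'c'), add 'ac' as idx 2
Step 3: w='a' (idx 1), next='a' -> output (1, 'a'), add 'aa' as idx 3
Step 4: w='aa' (idx 3), next='c' -> output (3, 'c'), add 'aac' as idx 4
Step 5: w='aa' (idx 3), next='a' -> output (3, 'a'), add 'aaa' as idx 5
Step 6: w='' (idx 0), next='c' -> output (0, 'c'), add 'c' as idx 6
Step 7: w='a' (idx 1), end of input -> output (1, '')


Encoded: [(0, 'a'), (1, 'c'), (1, 'a'), (3, 'c'), (3, 'a'), (0, 'c'), (1, '')]


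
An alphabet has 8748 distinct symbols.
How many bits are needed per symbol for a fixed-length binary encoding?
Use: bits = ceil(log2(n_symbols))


log2(8748) = 13.0947
Bracket: 2^13 = 8192 < 8748 <= 2^14 = 16384
So ceil(log2(8748)) = 14

bits = ceil(log2(8748)) = ceil(13.0947) = 14 bits


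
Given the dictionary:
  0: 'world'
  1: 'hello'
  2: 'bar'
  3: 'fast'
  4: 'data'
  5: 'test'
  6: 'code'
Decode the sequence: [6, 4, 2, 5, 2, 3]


Look up each index in the dictionary:
  6 -> 'code'
  4 -> 'data'
  2 -> 'bar'
  5 -> 'test'
  2 -> 'bar'
  3 -> 'fast'

Decoded: "code data bar test bar fast"


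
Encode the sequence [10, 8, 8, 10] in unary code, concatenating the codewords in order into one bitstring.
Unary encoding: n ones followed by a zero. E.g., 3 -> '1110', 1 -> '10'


Encode each number as n ones followed by a terminating 0:
  10 -> 11111111110 (11 bits)
  8 -> 111111110 (9 bits)
  8 -> 111111110 (9 bits)
  10 -> 11111111110 (11 bits)
Total length = 11 + 9 + 9 + 11 = 40 bits.

Unary([10, 8, 8, 10]) = 1111111111011111111011111111011111111110 (40 bits)


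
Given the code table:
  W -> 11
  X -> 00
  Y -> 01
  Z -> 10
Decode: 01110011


Decoding:
01 -> Y
11 -> W
00 -> X
11 -> W


Result: YWXW


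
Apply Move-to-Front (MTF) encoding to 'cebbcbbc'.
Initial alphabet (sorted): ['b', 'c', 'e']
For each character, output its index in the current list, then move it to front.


MTF encoding:
'c': index 1 in ['b', 'c', 'e'] -> ['c', 'b', 'e']
'e': index 2 in ['c', 'b', 'e'] -> ['e', 'c', 'b']
'b': index 2 in ['e', 'c', 'b'] -> ['b', 'e', 'c']
'b': index 0 in ['b', 'e', 'c'] -> ['b', 'e', 'c']
'c': index 2 in ['b', 'e', 'c'] -> ['c', 'b', 'e']
'b': index 1 in ['c', 'b', 'e'] -> ['b', 'c', 'e']
'b': index 0 in ['b', 'c', 'e'] -> ['b', 'c', 'e']
'c': index 1 in ['b', 'c', 'e'] -> ['c', 'b', 'e']


Output: [1, 2, 2, 0, 2, 1, 0, 1]


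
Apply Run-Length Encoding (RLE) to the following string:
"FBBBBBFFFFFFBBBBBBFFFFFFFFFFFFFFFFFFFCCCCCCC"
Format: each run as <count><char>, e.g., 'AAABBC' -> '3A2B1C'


Scanning runs left to right:
  i=0: run of 'F' x 1 -> '1F'
  i=1: run of 'B' x 5 -> '5B'
  i=6: run of 'F' x 6 -> '6F'
  i=12: run of 'B' x 6 -> '6B'
  i=18: run of 'F' x 19 -> '19F'
  i=37: run of 'C' x 7 -> '7C'

RLE = 1F5B6F6B19F7C


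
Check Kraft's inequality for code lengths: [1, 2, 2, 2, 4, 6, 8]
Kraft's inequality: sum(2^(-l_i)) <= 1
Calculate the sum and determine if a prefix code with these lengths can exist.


Sum = 2^(-1) + 2^(-2) + 2^(-2) + 2^(-2) + 2^(-4) + 2^(-6) + 2^(-8)
    = 0.5 + 0.25 + 0.25 + 0.25 + 0.0625 + 0.015625 + 0.00390625
    = 341/256 = 1.33203125
Since 1.33203125 > 1, Kraft's inequality is NOT satisfied.
A prefix code with these lengths CANNOT exist.

Kraft sum = 1.33203125. Not satisfied.


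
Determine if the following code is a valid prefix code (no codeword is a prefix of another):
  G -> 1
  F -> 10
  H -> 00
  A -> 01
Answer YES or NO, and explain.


Checking each pair (does one codeword prefix another?):
  G='1' vs F='10': prefix -- VIOLATION

NO -- this is NOT a valid prefix code. G (1) is a prefix of F (10).


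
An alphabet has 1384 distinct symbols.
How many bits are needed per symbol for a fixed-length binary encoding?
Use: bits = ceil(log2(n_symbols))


log2(1384) = 10.4346
Bracket: 2^10 = 1024 < 1384 <= 2^11 = 2048
So ceil(log2(1384)) = 11

bits = ceil(log2(1384)) = ceil(10.4346) = 11 bits


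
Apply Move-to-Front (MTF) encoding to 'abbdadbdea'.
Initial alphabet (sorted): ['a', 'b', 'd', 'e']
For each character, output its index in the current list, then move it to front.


MTF encoding:
'a': index 0 in ['a', 'b', 'd', 'e'] -> ['a', 'b', 'd', 'e']
'b': index 1 in ['a', 'b', 'd', 'e'] -> ['b', 'a', 'd', 'e']
'b': index 0 in ['b', 'a', 'd', 'e'] -> ['b', 'a', 'd', 'e']
'd': index 2 in ['b', 'a', 'd', 'e'] -> ['d', 'b', 'a', 'e']
'a': index 2 in ['d', 'b', 'a', 'e'] -> ['a', 'd', 'b', 'e']
'd': index 1 in ['a', 'd', 'b', 'e'] -> ['d', 'a', 'b', 'e']
'b': index 2 in ['d', 'a', 'b', 'e'] -> ['b', 'd', 'a', 'e']
'd': index 1 in ['b', 'd', 'a', 'e'] -> ['d', 'b', 'a', 'e']
'e': index 3 in ['d', 'b', 'a', 'e'] -> ['e', 'd', 'b', 'a']
'a': index 3 in ['e', 'd', 'b', 'a'] -> ['a', 'e', 'd', 'b']


Output: [0, 1, 0, 2, 2, 1, 2, 1, 3, 3]


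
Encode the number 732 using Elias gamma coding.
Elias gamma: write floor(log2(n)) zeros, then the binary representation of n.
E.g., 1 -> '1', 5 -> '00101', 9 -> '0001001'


num_bits = floor(log2(732)) + 1 = 10
leading_zeros = num_bits - 1 = 9
binary(732) = 1011011100

Elias gamma(732) = '000000000' + '1011011100' = 0000000001011011100 (19 bits)


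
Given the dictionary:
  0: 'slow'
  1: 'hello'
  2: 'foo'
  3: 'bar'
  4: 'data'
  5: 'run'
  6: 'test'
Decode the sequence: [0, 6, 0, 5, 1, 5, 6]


Look up each index in the dictionary:
  0 -> 'slow'
  6 -> 'test'
  0 -> 'slow'
  5 -> 'run'
  1 -> 'hello'
  5 -> 'run'
  6 -> 'test'

Decoded: "slow test slow run hello run test"


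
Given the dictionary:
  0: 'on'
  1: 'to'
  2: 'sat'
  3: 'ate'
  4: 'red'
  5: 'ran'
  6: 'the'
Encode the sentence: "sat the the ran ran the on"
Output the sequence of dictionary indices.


Look up each word in the dictionary:
  'sat' -> 2
  'the' -> 6
  'the' -> 6
  'ran' -> 5
  'ran' -> 5
  'the' -> 6
  'on' -> 0

Encoded: [2, 6, 6, 5, 5, 6, 0]


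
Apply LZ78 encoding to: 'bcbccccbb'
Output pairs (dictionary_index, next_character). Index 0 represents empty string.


LZ78 encoding steps:
Dictionary: {0: ''}
Step 1: w='' (idx 0), next='b' -> output (0, 'b'), add 'b' as idx 1
Step 2: w='' (idx 0), next='c' -> output (0, 'c'), add 'c' as idx 2
Step 3: w='b' (idx 1), next='c' -> output (1, 'c'), add 'bc' as idx 3
Step 4: w='c' (idx 2), next='c' -> output (2, 'c'), add 'cc' as idx 4
Step 5: w='c' (idx 2), next='b' -> output (2, 'b'), add 'cb' as idx 5
Step 6: w='b' (idx 1), end of input -> output (1, '')


Encoded: [(0, 'b'), (0, 'c'), (1, 'c'), (2, 'c'), (2, 'b'), (1, '')]


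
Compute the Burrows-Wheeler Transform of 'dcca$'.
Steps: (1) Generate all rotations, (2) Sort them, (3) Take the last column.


Rotations (sorted):
  0: $dcca -> last char: a
  1: a$dcc -> last char: c
  2: ca$dc -> last char: c
  3: cca$d -> last char: d
  4: dcca$ -> last char: $


BWT = accd$


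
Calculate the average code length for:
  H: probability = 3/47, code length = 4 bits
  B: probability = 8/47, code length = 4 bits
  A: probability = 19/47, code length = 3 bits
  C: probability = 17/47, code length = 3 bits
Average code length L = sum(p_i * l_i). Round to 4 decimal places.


Weighted contributions p_i * l_i:
  H: (3/47) * 4 = 12/47
  B: (8/47) * 4 = 32/47
  A: (19/47) * 3 = 57/47
  C: (17/47) * 3 = 51/47
Sum = (12 + 32 + 57 + 51)/47 = 152/47

L = 152/47 = 3.2340 bits/symbol


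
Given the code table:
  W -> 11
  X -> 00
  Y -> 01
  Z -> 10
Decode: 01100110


Decoding:
01 -> Y
10 -> Z
01 -> Y
10 -> Z


Result: YZYZ


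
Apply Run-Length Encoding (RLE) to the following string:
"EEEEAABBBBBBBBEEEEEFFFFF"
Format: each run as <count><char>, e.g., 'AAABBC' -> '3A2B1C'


Scanning runs left to right:
  i=0: run of 'E' x 4 -> '4E'
  i=4: run of 'A' x 2 -> '2A'
  i=6: run of 'B' x 8 -> '8B'
  i=14: run of 'E' x 5 -> '5E'
  i=19: run of 'F' x 5 -> '5F'

RLE = 4E2A8B5E5F


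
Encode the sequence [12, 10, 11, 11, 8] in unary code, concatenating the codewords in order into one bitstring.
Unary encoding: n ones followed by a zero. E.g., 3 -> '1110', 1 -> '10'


Encode each number as n ones followed by a terminating 0:
  12 -> 1111111111110 (13 bits)
  10 -> 11111111110 (11 bits)
  11 -> 111111111110 (12 bits)
  11 -> 111111111110 (12 bits)
  8 -> 111111110 (9 bits)
Total length = 13 + 11 + 12 + 12 + 9 = 57 bits.

Unary([12, 10, 11, 11, 8]) = 111111111111011111111110111111111110111111111110111111110 (57 bits)


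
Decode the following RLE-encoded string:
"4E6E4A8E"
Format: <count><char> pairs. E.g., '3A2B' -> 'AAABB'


Expanding each <count><char> pair:
  4E -> 'EEEE'
  6E -> 'EEEEEE'
  4A -> 'AAAA'
  8E -> 'EEEEEEEE'

Decoded = EEEEEEEEEEAAAAEEEEEEEE


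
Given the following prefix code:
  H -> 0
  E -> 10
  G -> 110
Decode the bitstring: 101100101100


Decoding step by step:
Bits 10 -> E
Bits 110 -> G
Bits 0 -> H
Bits 10 -> E
Bits 110 -> G
Bits 0 -> H


Decoded message: EGHEGH


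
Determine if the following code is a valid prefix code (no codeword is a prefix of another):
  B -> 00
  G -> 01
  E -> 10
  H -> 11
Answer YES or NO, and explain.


Checking each pair (does one codeword prefix another?):
  B='00' vs G='01': no prefix
  B='00' vs E='10': no prefix
  B='00' vs H='11': no prefix
  G='01' vs B='00': no prefix
  G='01' vs E='10': no prefix
  G='01' vs H='11': no prefix
  E='10' vs B='00': no prefix
  E='10' vs G='01': no prefix
  E='10' vs H='11': no prefix
  H='11' vs B='00': no prefix
  H='11' vs G='01': no prefix
  H='11' vs E='10': no prefix
No violation found over all pairs.

YES -- this is a valid prefix code. No codeword is a prefix of any other codeword.


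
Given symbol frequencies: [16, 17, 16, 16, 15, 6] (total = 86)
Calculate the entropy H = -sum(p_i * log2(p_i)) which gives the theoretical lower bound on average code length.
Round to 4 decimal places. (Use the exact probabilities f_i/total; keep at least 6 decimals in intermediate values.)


Per-symbol terms -p_i * log2(p_i) with p_i = f_i/86:
  p = 16/86 = 0.186047: log2(p) = -2.426265, -p*log2(p) = 0.451398
  p = 17/86 = 0.197674: log2(p) = -2.338802, -p*log2(p) = 0.462321
  p = 16/86 = 0.186047: log2(p) = -2.426265, -p*log2(p) = 0.451398
  p = 16/86 = 0.186047: log2(p) = -2.426265, -p*log2(p) = 0.451398
  p = 15/86 = 0.174419: log2(p) = -2.519374, -p*log2(p) = 0.439426
  p = 6/86 = 0.069767: log2(p) = -3.841302, -p*log2(p) = 0.267998
H = 0.451398 + 0.462321 + 0.451398 + 0.451398 + 0.439426 + 0.267998 = 2.523939

H = 2.5239 bits/symbol


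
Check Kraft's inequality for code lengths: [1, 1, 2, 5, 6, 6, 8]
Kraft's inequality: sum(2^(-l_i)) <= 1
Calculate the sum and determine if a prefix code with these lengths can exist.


Sum = 2^(-1) + 2^(-1) + 2^(-2) + 2^(-5) + 2^(-6) + 2^(-6) + 2^(-8)
    = 0.5 + 0.5 + 0.25 + 0.03125 + 0.015625 + 0.015625 + 0.00390625
    = 337/256 = 1.31640625
Since 1.31640625 > 1, Kraft's inequality is NOT satisfied.
A prefix code with these lengths CANNOT exist.

Kraft sum = 1.31640625. Not satisfied.


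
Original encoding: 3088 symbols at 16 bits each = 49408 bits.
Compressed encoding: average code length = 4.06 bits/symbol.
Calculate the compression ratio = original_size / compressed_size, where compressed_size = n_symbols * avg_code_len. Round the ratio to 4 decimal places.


original_size = n_symbols * orig_bits = 3088 * 16 = 49408 bits
compressed_size = n_symbols * avg_code_len = 3088 * 4.06 = 12537.28 bits
ratio = original_size / compressed_size = 49408 / 12537.28 = 3.9409

Compression ratio = 3.9409


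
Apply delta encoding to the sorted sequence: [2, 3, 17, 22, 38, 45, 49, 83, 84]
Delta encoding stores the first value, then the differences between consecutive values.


First value: 2
Deltas:
  3 - 2 = 1
  17 - 3 = 14
  22 - 17 = 5
  38 - 22 = 16
  45 - 38 = 7
  49 - 45 = 4
  83 - 49 = 34
  84 - 83 = 1


Delta encoded: [2, 1, 14, 5, 16, 7, 4, 34, 1]


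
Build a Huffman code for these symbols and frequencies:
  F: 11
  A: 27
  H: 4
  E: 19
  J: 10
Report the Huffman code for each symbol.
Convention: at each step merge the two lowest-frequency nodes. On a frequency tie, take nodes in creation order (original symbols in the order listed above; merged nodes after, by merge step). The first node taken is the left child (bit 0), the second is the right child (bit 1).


Huffman tree construction:
Step 1: Merge H(4) + J(10) = 14
Step 2: Merge F(11) + (H+J)(14) = 25
Step 3: Merge E(19) + (F+(H+J))(25) = 44
Step 4: Merge A(27) + (E+(F+(H+J)))(44) = 71
Read each symbol's code off the tree from the root (left child = 0, right child = 1).

Codes:
  F: 110 (length 3)
  A: 0 (length 1)
  H: 1110 (length 4)
  E: 10 (length 2)
  J: 1111 (length 4)
Average code length: 154/71 = 2.1690 bits/symbol


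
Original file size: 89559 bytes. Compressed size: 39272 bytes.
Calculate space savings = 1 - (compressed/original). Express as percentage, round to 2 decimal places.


ratio = compressed/original = 39272/89559 = 0.438504
savings = 1 - ratio = 1 - 0.438504 = 0.561496
as a percentage: 0.561496 * 100 = 56.15%

Space savings = 1 - 39272/89559 = 56.15%


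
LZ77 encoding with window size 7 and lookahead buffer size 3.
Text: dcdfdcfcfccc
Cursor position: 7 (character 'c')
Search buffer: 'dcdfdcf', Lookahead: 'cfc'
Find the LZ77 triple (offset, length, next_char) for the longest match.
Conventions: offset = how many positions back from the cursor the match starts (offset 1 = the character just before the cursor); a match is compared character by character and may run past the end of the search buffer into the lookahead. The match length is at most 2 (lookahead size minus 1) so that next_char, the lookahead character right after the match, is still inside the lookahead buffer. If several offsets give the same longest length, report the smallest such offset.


Try each offset into the search buffer:
  offset=1 (pos 6, char 'f'): match length 0
  offset=2 (pos 5, char 'c'): match length 2
  offset=3 (pos 4, char 'd'): match length 0
  offset=4 (pos 3, char 'f'): match length 0
  offset=5 (pos 2, char 'd'): match length 0
  offset=6 (pos 1, char 'c'): match length 1
  offset=7 (pos 0, char 'd'): match length 0
Longest match has length 2 at offset 2.
next_char = character at position 7 + 2 = 9 -> 'c'

Best match: offset=2, length=2 (matching 'cf' starting at position 5)
LZ77 triple: (2, 2, 'c')
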